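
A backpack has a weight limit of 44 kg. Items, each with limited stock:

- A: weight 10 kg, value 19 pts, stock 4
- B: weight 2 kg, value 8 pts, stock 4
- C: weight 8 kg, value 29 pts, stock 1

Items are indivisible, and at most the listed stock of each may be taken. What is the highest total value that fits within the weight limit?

110 pts

Best selections within weight 44 and stock limits:
- 3×A + 3×B + 1×C: weight 44, value 110
- 3×A + 2×B + 1×C: weight 42, value 102
- 2×A + 4×B + 1×C: weight 36, value 99
- 3×A + 1×B + 1×C: weight 40, value 94
Best: 110 pts.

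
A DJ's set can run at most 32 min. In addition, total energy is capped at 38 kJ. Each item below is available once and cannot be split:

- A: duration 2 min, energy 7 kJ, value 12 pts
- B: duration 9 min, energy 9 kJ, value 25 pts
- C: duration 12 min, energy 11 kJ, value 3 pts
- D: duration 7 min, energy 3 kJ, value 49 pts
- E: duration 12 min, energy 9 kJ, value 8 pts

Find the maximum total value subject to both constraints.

94 pts

Feasible sets respecting both limits:
- A+B+D+E: duration 30, energy 28, value 94
- A+B+C+D: duration 30, energy 30, value 89
- A+B+D: duration 18, energy 19, value 86
Best: 94 pts.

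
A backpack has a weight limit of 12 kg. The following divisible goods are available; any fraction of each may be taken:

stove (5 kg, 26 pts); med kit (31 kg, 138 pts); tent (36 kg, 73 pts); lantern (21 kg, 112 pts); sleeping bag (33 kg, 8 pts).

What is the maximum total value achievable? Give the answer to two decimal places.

Take in order of value per unit:
- lantern (112/21 per unit): 12 of 21 → value 12×112/21 = 64.0000, running total 64.00
Total 64.00.

64.00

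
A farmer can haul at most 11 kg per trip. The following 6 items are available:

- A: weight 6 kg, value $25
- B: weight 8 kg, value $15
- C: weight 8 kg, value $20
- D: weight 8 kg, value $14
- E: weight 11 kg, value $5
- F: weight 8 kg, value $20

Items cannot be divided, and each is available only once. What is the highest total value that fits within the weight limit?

$25

Check high-value combinations within 11 kg:
- A: weight 6, value 25
- C: weight 8, value 20
- F: weight 8, value 20
- B: weight 8, value 15
- D: weight 8, value 14
Best: $25.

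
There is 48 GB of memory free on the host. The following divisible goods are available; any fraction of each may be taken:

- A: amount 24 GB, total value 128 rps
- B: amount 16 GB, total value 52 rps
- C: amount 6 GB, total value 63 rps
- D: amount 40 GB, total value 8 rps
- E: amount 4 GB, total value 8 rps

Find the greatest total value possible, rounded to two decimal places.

Take in order of value per unit:
- C (63/6 per unit): all 6 → value 63, running total 63.00
- A (128/24 per unit): all 24 → value 128, running total 191.00
- B (52/16 per unit): all 16 → value 52, running total 243.00
- E (8/4 per unit): 2 of 4 → value 2×8/4 = 4.0000, running total 247.00
Total 247.00.

247.00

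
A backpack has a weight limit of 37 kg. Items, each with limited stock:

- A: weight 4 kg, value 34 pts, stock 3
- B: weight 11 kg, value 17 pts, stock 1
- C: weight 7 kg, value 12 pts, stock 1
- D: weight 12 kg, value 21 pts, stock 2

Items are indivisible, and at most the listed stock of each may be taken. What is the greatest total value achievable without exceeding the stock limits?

Best selections within weight 37 and stock limits:
- 3×A + 2×D: weight 36, value 144
- 3×A + 1×B + 1×D: weight 35, value 140
Best: 144 pts.

144 pts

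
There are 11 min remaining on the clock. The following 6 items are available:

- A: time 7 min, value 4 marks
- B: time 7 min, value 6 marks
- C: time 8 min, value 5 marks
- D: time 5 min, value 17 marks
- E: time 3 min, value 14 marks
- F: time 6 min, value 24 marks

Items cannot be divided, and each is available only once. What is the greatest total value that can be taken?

41 marks

Check high-value combinations within 11 min:
- D+F: time 5+6=11, value 17+24=41
- E+F: time 3+6=9, value 14+24=38
- D+E: time 5+3=8, value 17+14=31
Best: 41 marks.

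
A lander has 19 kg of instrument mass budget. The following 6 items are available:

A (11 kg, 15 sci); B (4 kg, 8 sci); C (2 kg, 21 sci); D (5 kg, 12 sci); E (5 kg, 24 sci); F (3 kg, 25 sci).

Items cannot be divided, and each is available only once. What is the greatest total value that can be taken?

Check high-value combinations within 19 kg:
- B+C+D+E+F: mass 4+2+5+5+3=19, value 8+21+12+24+25=90
- C+D+E+F: mass 2+5+5+3=15, value 21+12+24+25=82
- B+C+E+F: mass 4+2+5+3=14, value 8+21+24+25=78
Best: 90 sci.

90 sci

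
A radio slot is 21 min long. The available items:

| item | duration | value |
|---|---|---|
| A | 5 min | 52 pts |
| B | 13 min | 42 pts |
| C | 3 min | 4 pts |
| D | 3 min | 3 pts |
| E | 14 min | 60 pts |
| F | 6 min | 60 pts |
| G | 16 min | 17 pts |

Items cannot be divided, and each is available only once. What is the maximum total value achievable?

Check high-value combinations within 21 min:
- E+F: duration 14+6=20, value 60+60=120
- A+C+D+F: duration 5+3+3+6=17, value 52+4+3+60=119
- A+C+F: duration 5+3+6=14, value 52+4+60=116
Best: 120 pts.

120 pts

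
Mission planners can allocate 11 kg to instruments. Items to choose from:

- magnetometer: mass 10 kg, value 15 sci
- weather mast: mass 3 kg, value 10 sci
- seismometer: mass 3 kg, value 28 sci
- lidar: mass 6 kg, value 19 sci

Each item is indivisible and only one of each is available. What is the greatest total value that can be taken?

47 sci

Check high-value combinations within 11 kg:
- seismometer+lidar: mass 3+6=9, value 28+19=47
- weather mast+seismometer: mass 3+3=6, value 10+28=38
- weather mast+lidar: mass 3+6=9, value 10+19=29
Best: 47 sci.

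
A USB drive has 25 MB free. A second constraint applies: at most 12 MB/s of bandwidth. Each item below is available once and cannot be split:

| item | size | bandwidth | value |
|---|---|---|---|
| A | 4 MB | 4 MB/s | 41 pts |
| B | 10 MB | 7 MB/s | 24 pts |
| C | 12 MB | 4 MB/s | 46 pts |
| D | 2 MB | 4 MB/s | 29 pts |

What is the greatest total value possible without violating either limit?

Feasible sets respecting both limits:
- A+C+D: size 18, bandwidth 12, value 116
- A+C: size 16, bandwidth 8, value 87
- C+D: size 14, bandwidth 8, value 75
- B+C: size 22, bandwidth 11, value 70
Best: 116 pts.

116 pts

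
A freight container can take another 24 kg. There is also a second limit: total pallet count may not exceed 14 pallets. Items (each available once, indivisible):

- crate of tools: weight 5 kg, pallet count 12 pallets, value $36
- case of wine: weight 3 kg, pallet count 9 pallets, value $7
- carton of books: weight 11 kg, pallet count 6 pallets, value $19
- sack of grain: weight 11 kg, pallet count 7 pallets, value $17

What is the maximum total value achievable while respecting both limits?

Feasible sets respecting both limits:
- crate of tools: weight 5, pallet count 12, value 36
- carton of books+sack of grain: weight 22, pallet count 13, value 36
- carton of books: weight 11, pallet count 6, value 19
- sack of grain: weight 11, pallet count 7, value 17
Best: $36.

$36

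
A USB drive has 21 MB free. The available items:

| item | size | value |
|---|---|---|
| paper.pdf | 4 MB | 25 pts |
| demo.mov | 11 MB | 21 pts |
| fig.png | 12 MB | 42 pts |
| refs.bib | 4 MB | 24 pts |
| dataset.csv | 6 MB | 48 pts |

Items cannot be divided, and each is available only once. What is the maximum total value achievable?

Check high-value combinations within 21 MB:
- paper.pdf+refs.bib+dataset.csv: size 4+4+6=14, value 25+24+48=97
- paper.pdf+demo.mov+dataset.csv: size 4+11+6=21, value 25+21+48=94
- demo.mov+refs.bib+dataset.csv: size 11+4+6=21, value 21+24+48=93
Best: 97 pts.

97 pts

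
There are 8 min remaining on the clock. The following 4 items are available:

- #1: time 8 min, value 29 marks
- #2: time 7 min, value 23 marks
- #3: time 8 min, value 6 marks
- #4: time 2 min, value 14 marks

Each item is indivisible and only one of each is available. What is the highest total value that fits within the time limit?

This is a 0/1 knapsack; check combinations near the capacity.
- #1: time 8, value 29
- #2: time 7, value 23
- #4: time 2, value 14
- #3: time 8, value 6
Best: 29 marks.

29 marks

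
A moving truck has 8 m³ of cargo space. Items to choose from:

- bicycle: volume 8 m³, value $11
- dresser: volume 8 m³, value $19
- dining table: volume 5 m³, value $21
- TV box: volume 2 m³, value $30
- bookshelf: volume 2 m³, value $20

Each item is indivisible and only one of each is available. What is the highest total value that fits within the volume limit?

This is a 0/1 knapsack; check combinations near the capacity.
- dining table+TV box: volume 5+2=7, value 21+30=51
- TV box+bookshelf: volume 2+2=4, value 30+20=50
- dining table+bookshelf: volume 5+2=7, value 21+20=41
- TV box: volume 2, value 30
- dining table: volume 5, value 21
Best: $51.

$51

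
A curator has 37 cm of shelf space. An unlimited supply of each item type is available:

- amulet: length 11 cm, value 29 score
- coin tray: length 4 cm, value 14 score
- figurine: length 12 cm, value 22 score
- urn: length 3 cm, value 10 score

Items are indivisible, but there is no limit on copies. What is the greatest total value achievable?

128 score

Best value-per-unit is coin tray at 14/4; filling with it alone gives 9×14 = 126.
Optimal mix: 7×coin tray + 3×urn → length 37, value 128.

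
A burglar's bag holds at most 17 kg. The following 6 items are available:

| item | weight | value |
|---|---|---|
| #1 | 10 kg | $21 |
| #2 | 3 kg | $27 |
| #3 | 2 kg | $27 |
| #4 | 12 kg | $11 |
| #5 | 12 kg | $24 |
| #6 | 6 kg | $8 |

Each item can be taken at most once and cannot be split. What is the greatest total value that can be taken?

Check high-value combinations within 17 kg:
- #2+#3+#5: weight 3+2+12=17, value 27+27+24=78
- #1+#2+#3: weight 10+3+2=15, value 21+27+27=75
- #2+#3+#4: weight 3+2+12=17, value 27+27+11=65
- #2+#3+#6: weight 3+2+6=11, value 27+27+8=62
- #2+#3: weight 3+2=5, value 27+27=54
Best: $78.

$78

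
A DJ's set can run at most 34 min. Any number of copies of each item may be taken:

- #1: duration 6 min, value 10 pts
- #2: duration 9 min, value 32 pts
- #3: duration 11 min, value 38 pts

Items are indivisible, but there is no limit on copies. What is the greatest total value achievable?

Best value-per-unit is #2 at 32/9; filling with it alone gives 3×32 = 96.
Optimal mix: 3×#3 → duration 33, value 114.

114 pts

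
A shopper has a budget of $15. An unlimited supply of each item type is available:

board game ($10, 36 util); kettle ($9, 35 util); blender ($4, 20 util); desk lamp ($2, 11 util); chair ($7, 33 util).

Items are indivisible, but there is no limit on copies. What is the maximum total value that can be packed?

Best value-per-unit is desk lamp at 11/2, and filling with it alone uses cost 7×2=14. No mix of the others beats 7×11 = 77.

77 util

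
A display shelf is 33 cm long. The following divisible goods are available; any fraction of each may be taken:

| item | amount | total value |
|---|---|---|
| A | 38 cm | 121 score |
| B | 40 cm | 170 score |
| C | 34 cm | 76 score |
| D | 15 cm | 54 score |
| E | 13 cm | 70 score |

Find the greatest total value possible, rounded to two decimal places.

Take in order of value per unit:
- E (70/13 per unit): all 13 → value 70, running total 70.00
- B (170/40 per unit): 20 of 40 → value 20×170/40 = 85.0000, running total 155.00
Total 155.00.

155.00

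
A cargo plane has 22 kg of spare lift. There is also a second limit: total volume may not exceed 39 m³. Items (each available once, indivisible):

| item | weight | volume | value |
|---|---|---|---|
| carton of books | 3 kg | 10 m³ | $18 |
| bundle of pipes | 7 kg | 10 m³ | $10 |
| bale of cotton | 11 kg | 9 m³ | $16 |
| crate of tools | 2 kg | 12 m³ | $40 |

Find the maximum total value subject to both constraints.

Feasible sets respecting both limits:
- carton of books+bale of cotton+crate of tools: weight 16, volume 31, value 74
- carton of books+bundle of pipes+crate of tools: weight 12, volume 32, value 68
- bundle of pipes+bale of cotton+crate of tools: weight 20, volume 31, value 66
Best: $74.

$74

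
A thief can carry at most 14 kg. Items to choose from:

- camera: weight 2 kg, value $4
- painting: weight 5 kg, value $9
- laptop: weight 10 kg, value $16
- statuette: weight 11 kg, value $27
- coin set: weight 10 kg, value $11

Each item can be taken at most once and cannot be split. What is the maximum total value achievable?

Check high-value combinations within 14 kg:
- camera+statuette: weight 2+11=13, value 4+27=31
- statuette: weight 11, value 27
- camera+laptop: weight 2+10=12, value 4+16=20
Best: $31.

$31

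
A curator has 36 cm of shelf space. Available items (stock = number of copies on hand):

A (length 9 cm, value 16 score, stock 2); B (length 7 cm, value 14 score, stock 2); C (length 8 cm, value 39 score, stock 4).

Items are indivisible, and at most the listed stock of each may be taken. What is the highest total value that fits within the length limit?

Top feasible selections:
- 4×C: length 32, value 156
- 1×A + 3×C: length 33, value 133
- 1×B + 3×C: length 31, value 131
- 3×C: length 24, value 117
Best: 156 score.

156 score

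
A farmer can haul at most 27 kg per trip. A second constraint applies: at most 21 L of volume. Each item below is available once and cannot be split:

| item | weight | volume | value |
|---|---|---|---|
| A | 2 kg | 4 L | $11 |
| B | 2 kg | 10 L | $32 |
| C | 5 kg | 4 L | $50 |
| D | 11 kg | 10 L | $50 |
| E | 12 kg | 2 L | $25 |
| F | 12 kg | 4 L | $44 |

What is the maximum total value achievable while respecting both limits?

$126

Feasible sets respecting both limits:
- B+C+F: weight 19, volume 18, value 126
- A+B+C+E: weight 21, volume 20, value 118
- A+C+D: weight 18, volume 18, value 111
- B+C+E: weight 19, volume 16, value 107
Best: $126.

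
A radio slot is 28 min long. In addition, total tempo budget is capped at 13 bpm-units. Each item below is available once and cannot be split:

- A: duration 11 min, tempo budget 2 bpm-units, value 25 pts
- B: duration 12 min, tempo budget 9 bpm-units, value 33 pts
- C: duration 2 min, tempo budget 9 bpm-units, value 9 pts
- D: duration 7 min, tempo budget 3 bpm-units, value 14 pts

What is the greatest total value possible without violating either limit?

58 pts

Feasible sets respecting both limits:
- A+B: duration 23, tempo budget 11, value 58
- B+D: duration 19, tempo budget 12, value 47
- A+D: duration 18, tempo budget 5, value 39
- A+C: duration 13, tempo budget 11, value 34
Best: 58 pts.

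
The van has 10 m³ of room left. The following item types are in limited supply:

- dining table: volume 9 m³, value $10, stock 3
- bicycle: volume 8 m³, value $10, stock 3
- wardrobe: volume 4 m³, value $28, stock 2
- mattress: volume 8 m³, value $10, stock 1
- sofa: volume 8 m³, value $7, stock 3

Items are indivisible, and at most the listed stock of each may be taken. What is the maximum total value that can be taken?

$56

Best selections within volume 10 and stock limits:
- 2×wardrobe: volume 8, value 56
- 1×wardrobe: volume 4, value 28
- 1×mattress: volume 8, value 10
Best: $56.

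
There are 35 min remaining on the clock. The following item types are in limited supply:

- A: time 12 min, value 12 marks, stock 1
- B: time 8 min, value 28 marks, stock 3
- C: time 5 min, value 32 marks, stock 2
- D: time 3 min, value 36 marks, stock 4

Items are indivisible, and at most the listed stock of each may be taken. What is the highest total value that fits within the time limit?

236 marks

Top feasible selections:
- 1×B + 2×C + 4×D: time 30, value 236
- 2×B + 1×C + 4×D: time 33, value 232
Best: 236 marks.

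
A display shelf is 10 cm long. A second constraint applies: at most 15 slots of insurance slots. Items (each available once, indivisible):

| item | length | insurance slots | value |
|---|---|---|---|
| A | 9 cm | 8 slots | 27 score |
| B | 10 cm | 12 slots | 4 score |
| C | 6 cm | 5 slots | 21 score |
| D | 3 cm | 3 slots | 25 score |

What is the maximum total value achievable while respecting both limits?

Feasible sets respecting both limits:
- C+D: length 9, insurance slots 8, value 46
- A: length 9, insurance slots 8, value 27
- D: length 3, insurance slots 3, value 25
- C: length 6, insurance slots 5, value 21
Best: 46 score.

46 score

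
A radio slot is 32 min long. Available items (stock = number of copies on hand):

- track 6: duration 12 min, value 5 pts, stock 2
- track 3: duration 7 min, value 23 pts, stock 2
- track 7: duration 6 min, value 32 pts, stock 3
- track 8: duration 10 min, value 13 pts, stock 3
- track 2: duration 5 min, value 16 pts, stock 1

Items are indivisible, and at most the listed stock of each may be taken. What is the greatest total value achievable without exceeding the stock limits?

142 pts

Top feasible selections:
- 2×track 3 + 3×track 7: duration 32, value 142
- 1×track 3 + 3×track 7 + 1×track 2: duration 30, value 135
- 2×track 3 + 2×track 7 + 1×track 2: duration 31, value 126
Best: 142 pts.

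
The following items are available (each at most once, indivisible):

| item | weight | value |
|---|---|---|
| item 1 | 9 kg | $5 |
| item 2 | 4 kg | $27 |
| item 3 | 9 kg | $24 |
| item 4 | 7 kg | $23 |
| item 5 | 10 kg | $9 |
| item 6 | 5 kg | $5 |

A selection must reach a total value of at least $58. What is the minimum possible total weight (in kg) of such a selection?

20

Subsets with value ≥ 58, sorted by total weight:
- item 2+item 3+item 4: weight 20, value 74
- item 2+item 4+item 5: weight 21, value 59
- item 2+item 3+item 5: weight 23, value 60
- item 2+item 3+item 4+item 6: weight 25, value 79
Minimum weight: 20 kg.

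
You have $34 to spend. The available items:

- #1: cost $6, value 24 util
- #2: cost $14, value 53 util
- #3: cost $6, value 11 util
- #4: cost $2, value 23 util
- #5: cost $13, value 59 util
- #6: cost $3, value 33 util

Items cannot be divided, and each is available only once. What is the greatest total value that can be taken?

Check high-value combinations within $34:
- #2+#4+#5+#6: cost 14+2+13+3=32, value 53+23+59+33=168
- #1+#3+#4+#5+#6: cost 6+6+2+13+3=30, value 24+11+23+59+33=150
- #2+#5+#6: cost 14+13+3=30, value 53+59+33=145
Best: 168 util.

168 util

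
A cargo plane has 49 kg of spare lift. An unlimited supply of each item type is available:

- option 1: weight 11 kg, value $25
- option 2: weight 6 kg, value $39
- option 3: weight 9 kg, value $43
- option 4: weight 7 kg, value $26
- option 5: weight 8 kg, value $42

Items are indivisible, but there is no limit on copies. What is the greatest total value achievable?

Best value-per-unit is option 2 at 39/6, and filling with it alone uses weight 8×6=48. No mix of the others beats 8×39 = 312.

$312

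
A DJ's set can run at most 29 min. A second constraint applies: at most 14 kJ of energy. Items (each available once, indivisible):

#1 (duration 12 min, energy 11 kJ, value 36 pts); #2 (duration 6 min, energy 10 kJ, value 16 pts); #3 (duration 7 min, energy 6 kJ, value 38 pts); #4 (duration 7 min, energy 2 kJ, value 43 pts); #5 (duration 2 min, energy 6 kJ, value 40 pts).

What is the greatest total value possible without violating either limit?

Feasible sets respecting both limits:
- #3+#4+#5: duration 16, energy 14, value 121
- #4+#5: duration 9, energy 8, value 83
- #3+#4: duration 14, energy 8, value 81
Best: 121 pts.

121 pts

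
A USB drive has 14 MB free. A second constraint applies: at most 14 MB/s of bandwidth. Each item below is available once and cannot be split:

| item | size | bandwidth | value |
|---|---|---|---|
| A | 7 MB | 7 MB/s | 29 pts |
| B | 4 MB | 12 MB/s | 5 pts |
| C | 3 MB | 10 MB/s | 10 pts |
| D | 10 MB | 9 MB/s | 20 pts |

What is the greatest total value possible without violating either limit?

29 pts

Feasible sets respecting both limits:
- A: size 7, bandwidth 7, value 29
- D: size 10, bandwidth 9, value 20
- C: size 3, bandwidth 10, value 10
Best: 29 pts.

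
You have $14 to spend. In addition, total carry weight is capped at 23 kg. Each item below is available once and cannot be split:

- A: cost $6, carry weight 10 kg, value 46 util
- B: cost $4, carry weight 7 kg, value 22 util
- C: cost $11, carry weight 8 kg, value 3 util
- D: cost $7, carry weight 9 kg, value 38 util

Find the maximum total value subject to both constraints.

84 util

Feasible sets respecting both limits:
- A+D: cost 13, carry weight 19, value 84
- A+B: cost 10, carry weight 17, value 68
- B+D: cost 11, carry weight 16, value 60
- A: cost 6, carry weight 10, value 46
Best: 84 util.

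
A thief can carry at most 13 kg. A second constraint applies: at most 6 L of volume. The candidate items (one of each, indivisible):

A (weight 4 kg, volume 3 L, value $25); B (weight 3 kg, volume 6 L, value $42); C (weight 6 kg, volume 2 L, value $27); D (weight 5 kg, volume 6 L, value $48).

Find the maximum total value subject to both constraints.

Feasible sets respecting both limits:
- A+C: weight 10, volume 5, value 52
- D: weight 5, volume 6, value 48
- B: weight 3, volume 6, value 42
Best: $52.

$52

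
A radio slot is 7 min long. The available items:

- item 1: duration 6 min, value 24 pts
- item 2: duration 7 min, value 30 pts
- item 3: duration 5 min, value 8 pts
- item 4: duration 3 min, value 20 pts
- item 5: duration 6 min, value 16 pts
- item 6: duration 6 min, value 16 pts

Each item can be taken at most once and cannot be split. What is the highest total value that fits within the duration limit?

30 pts

This is a 0/1 knapsack; check combinations near the capacity.
- item 2: duration 7, value 30
- item 1: duration 6, value 24
- item 4: duration 3, value 20
- item 5: duration 6, value 16
Best: 30 pts.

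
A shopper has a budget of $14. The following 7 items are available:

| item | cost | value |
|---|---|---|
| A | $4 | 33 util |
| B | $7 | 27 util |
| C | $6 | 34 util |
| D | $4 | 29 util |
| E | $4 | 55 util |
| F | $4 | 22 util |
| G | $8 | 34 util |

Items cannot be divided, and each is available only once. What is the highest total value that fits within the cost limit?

Check high-value combinations within $14:
- A+C+E: cost 4+6+4=14, value 33+34+55=122
- C+D+E: cost 6+4+4=14, value 34+29+55=118
- A+D+E: cost 4+4+4=12, value 33+29+55=117
Best: 122 util.

122 util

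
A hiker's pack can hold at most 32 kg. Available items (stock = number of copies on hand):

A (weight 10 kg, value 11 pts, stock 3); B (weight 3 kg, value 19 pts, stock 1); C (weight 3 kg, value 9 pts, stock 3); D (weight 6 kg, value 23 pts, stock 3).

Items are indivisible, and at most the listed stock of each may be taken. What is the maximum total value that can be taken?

115 pts

Top feasible selections:
- 1×B + 3×C + 3×D: weight 30, value 115
- 1×B + 2×C + 3×D: weight 27, value 106
- 1×A + 1×B + 3×D: weight 31, value 99
- 1×B + 1×C + 3×D: weight 24, value 97
Best: 115 pts.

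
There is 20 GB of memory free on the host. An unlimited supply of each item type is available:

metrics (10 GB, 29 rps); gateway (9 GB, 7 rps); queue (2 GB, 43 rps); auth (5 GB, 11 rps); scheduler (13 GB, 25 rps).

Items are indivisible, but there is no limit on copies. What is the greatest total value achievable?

Best value-per-unit is queue at 43/2, and filling with it alone uses memory 10×2=20. No mix of the others beats 10×43 = 430.

430 rps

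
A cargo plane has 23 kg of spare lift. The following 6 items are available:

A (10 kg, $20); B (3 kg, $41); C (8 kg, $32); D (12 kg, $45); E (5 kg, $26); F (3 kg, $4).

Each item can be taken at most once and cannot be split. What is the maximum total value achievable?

Check high-value combinations within 23 kg:
- B+C+D: weight 3+8+12=23, value 41+32+45=118
- B+D+E+F: weight 3+12+5+3=23, value 41+45+26+4=116
- B+D+E: weight 3+12+5=20, value 41+45+26=112
- B+C+E+F: weight 3+8+5+3=19, value 41+32+26+4=103
Best: $118.

$118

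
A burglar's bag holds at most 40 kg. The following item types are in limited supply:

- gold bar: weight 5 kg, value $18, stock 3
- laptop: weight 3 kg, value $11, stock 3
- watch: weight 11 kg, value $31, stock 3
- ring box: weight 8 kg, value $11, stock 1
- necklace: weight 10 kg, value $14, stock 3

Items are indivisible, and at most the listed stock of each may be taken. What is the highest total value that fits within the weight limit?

Best selections within weight 40 and stock limits:
- 3×gold bar + 1×laptop + 2×watch: weight 40, value 127
- 2×gold bar + 2×laptop + 2×watch: weight 38, value 120
Best: $127.

$127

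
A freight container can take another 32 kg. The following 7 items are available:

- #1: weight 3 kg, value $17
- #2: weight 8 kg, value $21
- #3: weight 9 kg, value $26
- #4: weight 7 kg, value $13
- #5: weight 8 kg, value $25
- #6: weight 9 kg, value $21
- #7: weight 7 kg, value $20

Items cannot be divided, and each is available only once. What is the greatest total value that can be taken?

$92

Check high-value combinations within 32 kg:
- #2+#3+#5+#7: weight 8+9+8+7=32, value 21+26+25+20=92
- #1+#2+#3+#5: weight 3+8+9+8=28, value 17+21+26+25=89
- #1+#3+#5+#6: weight 3+9+8+9=29, value 17+26+25+21=89
- #1+#3+#5+#7: weight 3+9+8+7=27, value 17+26+25+20=88
Best: $92.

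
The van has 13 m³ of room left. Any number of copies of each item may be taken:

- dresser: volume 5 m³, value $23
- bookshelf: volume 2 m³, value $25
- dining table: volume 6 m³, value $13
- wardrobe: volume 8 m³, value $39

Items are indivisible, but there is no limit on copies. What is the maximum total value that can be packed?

$150

Best value-per-unit is bookshelf at 25/2, and filling with it alone uses volume 6×2=12. No mix of the others beats 6×25 = 150.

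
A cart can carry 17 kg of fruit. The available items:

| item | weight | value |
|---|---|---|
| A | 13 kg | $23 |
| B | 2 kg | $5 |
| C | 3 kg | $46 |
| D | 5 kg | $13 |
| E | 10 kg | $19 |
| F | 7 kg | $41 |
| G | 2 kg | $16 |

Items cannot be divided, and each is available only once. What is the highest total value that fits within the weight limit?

$116

Check high-value combinations within 17 kg:
- C+D+F+G: weight 3+5+7+2=17, value 46+13+41+16=116
- B+C+F+G: weight 2+3+7+2=14, value 5+46+41+16=108
- B+C+D+F: weight 2+3+5+7=17, value 5+46+13+41=105
Best: $116.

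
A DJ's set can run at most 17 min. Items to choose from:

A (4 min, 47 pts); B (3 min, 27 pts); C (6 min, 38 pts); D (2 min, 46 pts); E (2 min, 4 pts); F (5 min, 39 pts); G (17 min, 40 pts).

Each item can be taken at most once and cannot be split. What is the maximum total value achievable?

170 pts

This is a 0/1 knapsack; check combinations near the capacity.
- A+C+D+F: duration 4+6+2+5=17, value 47+38+46+39=170
- A+B+D+E+F: duration 4+3+2+2+5=16, value 47+27+46+4+39=163
- A+B+C+D+E: duration 4+3+6+2+2=17, value 47+27+38+46+4=162
- A+B+D+F: duration 4+3+2+5=14, value 47+27+46+39=159
Best: 170 pts.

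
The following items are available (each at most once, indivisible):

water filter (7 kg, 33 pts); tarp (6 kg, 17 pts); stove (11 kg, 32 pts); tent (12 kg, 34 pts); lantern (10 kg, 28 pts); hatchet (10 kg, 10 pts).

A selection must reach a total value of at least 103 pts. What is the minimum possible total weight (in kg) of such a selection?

34

Subsets with value ≥ 103, sorted by total weight:
- water filter+tarp+stove+lantern: weight 34, value 110
- water filter+tarp+tent+lantern: weight 35, value 112
- water filter+tarp+stove+tent: weight 36, value 116
Minimum weight: 34 kg.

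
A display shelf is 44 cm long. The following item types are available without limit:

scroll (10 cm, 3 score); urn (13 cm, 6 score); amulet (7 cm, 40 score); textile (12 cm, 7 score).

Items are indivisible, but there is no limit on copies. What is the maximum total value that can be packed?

240 score

Best value-per-unit is amulet at 40/7, and filling with it alone uses length 6×7=42. No mix of the others beats 6×40 = 240.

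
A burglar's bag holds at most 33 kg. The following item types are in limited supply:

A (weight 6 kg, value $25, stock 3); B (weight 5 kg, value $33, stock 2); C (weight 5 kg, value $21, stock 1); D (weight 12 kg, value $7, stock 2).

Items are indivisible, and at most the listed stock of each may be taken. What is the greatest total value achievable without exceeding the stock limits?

Best selections within weight 33 and stock limits:
- 3×A + 2×B + 1×C: weight 33, value 162
- 3×A + 2×B: weight 28, value 141
- 2×A + 2×B + 1×C: weight 27, value 137
Best: $162.

$162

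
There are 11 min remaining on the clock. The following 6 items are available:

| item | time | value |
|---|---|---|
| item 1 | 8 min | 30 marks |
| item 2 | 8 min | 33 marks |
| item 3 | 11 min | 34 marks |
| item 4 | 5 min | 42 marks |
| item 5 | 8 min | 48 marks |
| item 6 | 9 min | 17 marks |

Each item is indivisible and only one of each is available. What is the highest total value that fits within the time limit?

Check high-value combinations within 11 min:
- item 5: time 8, value 48
- item 4: time 5, value 42
- item 3: time 11, value 34
- item 2: time 8, value 33
Best: 48 marks.

48 marks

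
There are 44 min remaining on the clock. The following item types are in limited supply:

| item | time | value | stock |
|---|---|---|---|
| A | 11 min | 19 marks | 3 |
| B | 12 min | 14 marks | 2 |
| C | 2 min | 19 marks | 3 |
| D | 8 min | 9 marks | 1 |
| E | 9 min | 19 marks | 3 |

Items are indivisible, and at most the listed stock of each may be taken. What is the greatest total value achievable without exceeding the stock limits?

Top feasible selections:
- 1×A + 3×C + 3×E: time 44, value 133
- 3×C + 1×D + 3×E: time 41, value 123
- 1×A + 3×C + 1×D + 2×E: time 43, value 123
Best: 133 marks.

133 marks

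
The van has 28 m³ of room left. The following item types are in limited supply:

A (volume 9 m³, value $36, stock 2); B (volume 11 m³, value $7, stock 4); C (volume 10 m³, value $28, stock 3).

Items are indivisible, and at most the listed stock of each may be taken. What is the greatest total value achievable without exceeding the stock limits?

Top feasible selections:
- 2×A + 1×C: volume 28, value 100
- 2×A: volume 18, value 72
- 1×A + 1×C: volume 19, value 64
Best: $100.

$100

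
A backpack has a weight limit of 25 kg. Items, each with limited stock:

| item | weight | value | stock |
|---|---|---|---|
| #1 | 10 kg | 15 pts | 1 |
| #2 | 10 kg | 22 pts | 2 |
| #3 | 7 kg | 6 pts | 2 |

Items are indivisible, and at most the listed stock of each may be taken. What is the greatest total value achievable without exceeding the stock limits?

Best selections within weight 25 and stock limits:
- 2×#2: weight 20, value 44
- 1×#1 + 1×#2: weight 20, value 37
- 1×#2 + 2×#3: weight 24, value 34
- 1×#2 + 1×#3: weight 17, value 28
Best: 44 pts.

44 pts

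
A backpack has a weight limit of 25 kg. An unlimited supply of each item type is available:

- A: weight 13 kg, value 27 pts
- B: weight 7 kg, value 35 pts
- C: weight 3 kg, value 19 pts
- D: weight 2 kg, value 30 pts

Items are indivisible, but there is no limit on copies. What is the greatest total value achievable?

360 pts

Best value-per-unit is D at 30/2, and filling with it alone uses weight 12×2=24. No mix of the others beats 12×30 = 360.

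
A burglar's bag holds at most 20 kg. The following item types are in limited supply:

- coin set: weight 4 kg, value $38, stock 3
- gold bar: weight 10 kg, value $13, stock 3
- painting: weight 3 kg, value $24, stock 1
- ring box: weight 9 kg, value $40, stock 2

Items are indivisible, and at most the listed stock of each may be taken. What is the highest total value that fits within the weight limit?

$140

Top feasible selections:
- 2×coin set + 1×painting + 1×ring box: weight 20, value 140
- 3×coin set + 1×painting: weight 15, value 138
- 2×coin set + 1×ring box: weight 17, value 116
Best: $140.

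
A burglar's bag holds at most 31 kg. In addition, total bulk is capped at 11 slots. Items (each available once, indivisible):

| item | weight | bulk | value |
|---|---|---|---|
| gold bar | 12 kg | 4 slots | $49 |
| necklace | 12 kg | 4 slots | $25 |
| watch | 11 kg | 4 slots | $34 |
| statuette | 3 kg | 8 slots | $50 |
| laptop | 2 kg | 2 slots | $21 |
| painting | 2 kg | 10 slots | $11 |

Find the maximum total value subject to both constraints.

Feasible sets respecting both limits:
- gold bar+watch+laptop: weight 25, bulk 10, value 104
- gold bar+necklace+laptop: weight 26, bulk 10, value 95
- gold bar+watch: weight 23, bulk 8, value 83
- necklace+watch+laptop: weight 25, bulk 10, value 80
Best: $104.

$104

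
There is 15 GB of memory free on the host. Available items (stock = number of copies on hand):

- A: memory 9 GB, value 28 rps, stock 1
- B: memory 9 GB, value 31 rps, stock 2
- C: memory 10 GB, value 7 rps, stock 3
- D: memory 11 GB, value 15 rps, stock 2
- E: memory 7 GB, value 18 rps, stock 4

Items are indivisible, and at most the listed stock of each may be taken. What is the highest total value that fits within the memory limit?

Top feasible selections:
- 2×E: memory 14, value 36
- 1×B: memory 9, value 31
- 1×A: memory 9, value 28
Best: 36 rps.

36 rps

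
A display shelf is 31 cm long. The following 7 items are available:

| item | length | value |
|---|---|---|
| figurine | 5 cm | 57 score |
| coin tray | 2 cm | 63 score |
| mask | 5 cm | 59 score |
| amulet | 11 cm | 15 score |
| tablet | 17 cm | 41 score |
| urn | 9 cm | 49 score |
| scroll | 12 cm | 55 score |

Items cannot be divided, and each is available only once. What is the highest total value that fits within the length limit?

This is a 0/1 knapsack; check combinations near the capacity.
- figurine+coin tray+mask+scroll: length 5+2+5+12=24, value 57+63+59+55=234
- figurine+coin tray+mask+urn: length 5+2+5+9=21, value 57+63+59+49=228
- coin tray+mask+urn+scroll: length 2+5+9+12=28, value 63+59+49+55=226
Best: 234 score.

234 score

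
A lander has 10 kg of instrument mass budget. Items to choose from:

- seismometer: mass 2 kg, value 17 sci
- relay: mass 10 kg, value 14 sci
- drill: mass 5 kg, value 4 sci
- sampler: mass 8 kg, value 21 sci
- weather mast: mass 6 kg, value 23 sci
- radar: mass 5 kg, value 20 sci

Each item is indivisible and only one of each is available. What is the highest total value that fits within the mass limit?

Check high-value combinations within 10 kg:
- seismometer+weather mast: mass 2+6=8, value 17+23=40
- seismometer+sampler: mass 2+8=10, value 17+21=38
- seismometer+radar: mass 2+5=7, value 17+20=37
- drill+radar: mass 5+5=10, value 4+20=24
- weather mast: mass 6, value 23
Best: 40 sci.

40 sci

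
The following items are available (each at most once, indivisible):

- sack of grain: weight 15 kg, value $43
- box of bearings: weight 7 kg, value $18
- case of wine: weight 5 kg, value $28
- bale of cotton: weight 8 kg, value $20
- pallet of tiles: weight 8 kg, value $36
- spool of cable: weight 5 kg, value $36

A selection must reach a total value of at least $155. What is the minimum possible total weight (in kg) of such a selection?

40

Subsets with value ≥ 155, sorted by total weight:
- sack of grain+box of bearings+case of wine+pallet of tiles+spool of cable: weight 40, value 161
- sack of grain+case of wine+bale of cotton+pallet of tiles+spool of cable: weight 41, value 163
Minimum weight: 40 kg.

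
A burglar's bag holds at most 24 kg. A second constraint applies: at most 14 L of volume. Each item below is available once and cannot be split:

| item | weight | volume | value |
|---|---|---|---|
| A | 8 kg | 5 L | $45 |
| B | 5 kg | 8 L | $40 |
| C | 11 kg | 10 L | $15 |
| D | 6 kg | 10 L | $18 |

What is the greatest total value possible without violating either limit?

Feasible sets respecting both limits:
- A+B: weight 13, volume 13, value 85
- A: weight 8, volume 5, value 45
- B: weight 5, volume 8, value 40
Best: $85.

$85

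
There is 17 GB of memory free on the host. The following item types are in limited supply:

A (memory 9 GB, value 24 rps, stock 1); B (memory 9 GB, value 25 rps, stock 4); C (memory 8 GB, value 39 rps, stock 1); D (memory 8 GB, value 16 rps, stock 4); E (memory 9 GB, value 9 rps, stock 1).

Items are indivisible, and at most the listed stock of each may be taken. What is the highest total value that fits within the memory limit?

64 rps

Top feasible selections:
- 1×B + 1×C: memory 17, value 64
- 1×A + 1×C: memory 17, value 63
Best: 64 rps.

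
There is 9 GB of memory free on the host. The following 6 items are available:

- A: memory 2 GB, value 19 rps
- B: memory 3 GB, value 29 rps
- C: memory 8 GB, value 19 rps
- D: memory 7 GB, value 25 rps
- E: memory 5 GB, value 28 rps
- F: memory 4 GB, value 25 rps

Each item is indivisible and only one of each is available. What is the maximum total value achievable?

Check high-value combinations within 9 GB:
- A+B+F: memory 2+3+4=9, value 19+29+25=73
- B+E: memory 3+5=8, value 29+28=57
- B+F: memory 3+4=7, value 29+25=54
- E+F: memory 5+4=9, value 28+25=53
- A+B: memory 2+3=5, value 19+29=48
Best: 73 rps.

73 rps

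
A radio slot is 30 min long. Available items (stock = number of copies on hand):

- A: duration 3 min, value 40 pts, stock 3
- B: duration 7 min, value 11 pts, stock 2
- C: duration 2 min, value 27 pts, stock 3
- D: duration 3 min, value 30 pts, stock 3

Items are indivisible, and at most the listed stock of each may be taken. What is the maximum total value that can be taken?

Top feasible selections:
- 3×A + 3×C + 3×D: duration 24, value 291
- 3×A + 1×B + 2×C + 3×D: duration 29, value 275
Best: 291 pts.

291 pts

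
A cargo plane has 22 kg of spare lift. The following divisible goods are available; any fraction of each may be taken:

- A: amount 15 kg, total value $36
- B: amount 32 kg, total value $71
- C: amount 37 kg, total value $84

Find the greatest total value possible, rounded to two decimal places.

51.89

Take in order of value per unit:
- A (36/15 per unit): all 15 → value 36, running total 36.00
- C (84/37 per unit): 7 of 37 → value 7×84/37 = 15.8919, running total 51.89
Total 51.89.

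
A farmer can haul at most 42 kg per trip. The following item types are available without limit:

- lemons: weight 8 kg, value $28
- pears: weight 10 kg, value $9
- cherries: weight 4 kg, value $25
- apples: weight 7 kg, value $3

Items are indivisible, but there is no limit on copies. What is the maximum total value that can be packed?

Best value-per-unit is cherries at 25/4, and filling with it alone uses weight 10×4=40. No mix of the others beats 10×25 = 250.

$250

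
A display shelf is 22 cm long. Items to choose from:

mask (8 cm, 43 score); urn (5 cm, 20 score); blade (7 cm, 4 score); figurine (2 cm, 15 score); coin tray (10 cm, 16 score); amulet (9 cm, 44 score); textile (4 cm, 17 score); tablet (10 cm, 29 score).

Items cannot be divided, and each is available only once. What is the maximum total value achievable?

Check high-value combinations within 22 cm:
- mask+urn+amulet: length 8+5+9=22, value 43+20+44=107
- mask+amulet+textile: length 8+9+4=21, value 43+44+17=104
- mask+figurine+amulet: length 8+2+9=19, value 43+15+44=102
- urn+figurine+amulet+textile: length 5+2+9+4=20, value 20+15+44+17=96
- mask+urn+figurine+textile: length 8+5+2+4=19, value 43+20+15+17=95
Best: 107 score.

107 score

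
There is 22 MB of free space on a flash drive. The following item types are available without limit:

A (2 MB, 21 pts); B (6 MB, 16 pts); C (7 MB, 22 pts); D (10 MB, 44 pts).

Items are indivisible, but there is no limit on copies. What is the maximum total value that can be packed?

231 pts

Best value-per-unit is A at 21/2, and filling with it alone uses size 11×2=22. No mix of the others beats 11×21 = 231.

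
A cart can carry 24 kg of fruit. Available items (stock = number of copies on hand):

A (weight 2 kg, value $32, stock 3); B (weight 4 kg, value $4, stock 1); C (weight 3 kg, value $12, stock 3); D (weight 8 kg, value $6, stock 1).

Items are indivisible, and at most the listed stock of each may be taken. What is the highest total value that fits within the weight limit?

Best selections within weight 24 and stock limits:
- 3×A + 3×C + 1×D: weight 23, value 138
- 3×A + 1×B + 3×C: weight 19, value 136
- 3×A + 3×C: weight 15, value 132
- 3×A + 1×B + 2×C + 1×D: weight 24, value 130
Best: $138.

$138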